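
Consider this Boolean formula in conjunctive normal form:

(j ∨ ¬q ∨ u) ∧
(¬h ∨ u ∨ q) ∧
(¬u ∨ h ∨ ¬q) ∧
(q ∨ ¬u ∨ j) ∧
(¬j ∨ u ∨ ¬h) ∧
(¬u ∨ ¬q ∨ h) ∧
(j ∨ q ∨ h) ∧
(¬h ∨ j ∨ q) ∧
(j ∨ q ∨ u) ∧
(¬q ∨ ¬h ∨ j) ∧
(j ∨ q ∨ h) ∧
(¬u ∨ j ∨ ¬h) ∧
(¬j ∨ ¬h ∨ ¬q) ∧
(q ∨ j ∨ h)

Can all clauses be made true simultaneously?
Yes

Yes, the formula is satisfiable.

One satisfying assignment is: q=False, h=False, j=True, u=False

Verification: With this assignment, all 14 clauses evaluate to true.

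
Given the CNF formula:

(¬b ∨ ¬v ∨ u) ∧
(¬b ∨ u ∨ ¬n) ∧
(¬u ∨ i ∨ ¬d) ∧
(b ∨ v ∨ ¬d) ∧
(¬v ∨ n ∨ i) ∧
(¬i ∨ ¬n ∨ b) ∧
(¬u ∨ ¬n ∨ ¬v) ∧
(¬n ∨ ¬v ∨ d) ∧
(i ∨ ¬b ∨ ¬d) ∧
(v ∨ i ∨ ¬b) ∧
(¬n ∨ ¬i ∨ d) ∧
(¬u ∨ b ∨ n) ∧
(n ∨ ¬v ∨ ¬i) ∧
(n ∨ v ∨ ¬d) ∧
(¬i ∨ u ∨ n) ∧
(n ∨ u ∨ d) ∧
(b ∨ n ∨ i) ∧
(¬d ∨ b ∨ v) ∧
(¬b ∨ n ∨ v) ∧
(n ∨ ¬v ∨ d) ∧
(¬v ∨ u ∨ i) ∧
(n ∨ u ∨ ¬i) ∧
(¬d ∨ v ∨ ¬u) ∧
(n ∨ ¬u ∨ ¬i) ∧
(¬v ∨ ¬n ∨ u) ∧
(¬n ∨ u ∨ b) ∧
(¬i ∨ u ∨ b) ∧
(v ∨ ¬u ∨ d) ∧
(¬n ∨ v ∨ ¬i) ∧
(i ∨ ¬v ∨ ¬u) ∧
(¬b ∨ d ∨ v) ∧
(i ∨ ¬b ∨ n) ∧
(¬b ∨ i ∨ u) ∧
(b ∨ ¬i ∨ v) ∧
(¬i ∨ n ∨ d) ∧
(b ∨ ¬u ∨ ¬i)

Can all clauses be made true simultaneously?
No

No, the formula is not satisfiable.

No assignment of truth values to the variables can make all 36 clauses true simultaneously.

The formula is UNSAT (unsatisfiable).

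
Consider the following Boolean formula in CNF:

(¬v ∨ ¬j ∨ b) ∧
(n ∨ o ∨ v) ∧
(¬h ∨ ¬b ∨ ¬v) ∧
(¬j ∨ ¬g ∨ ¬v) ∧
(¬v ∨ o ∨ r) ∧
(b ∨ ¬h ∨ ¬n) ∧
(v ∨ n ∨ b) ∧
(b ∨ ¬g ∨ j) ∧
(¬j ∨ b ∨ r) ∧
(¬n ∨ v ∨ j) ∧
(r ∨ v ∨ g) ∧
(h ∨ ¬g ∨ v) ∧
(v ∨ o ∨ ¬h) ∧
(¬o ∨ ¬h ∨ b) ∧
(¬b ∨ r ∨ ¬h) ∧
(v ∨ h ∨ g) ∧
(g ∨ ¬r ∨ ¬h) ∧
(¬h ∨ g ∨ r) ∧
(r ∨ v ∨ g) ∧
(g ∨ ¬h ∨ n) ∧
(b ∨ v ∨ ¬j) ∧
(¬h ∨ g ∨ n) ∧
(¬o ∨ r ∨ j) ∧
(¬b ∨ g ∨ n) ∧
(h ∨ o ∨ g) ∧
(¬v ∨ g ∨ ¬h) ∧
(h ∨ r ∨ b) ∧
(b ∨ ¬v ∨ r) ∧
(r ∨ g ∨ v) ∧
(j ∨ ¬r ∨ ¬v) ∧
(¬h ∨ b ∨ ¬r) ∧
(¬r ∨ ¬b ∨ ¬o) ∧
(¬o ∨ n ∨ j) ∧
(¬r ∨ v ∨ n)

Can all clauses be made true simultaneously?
Yes

Yes, the formula is satisfiable.

One satisfying assignment is: r=False, b=True, n=True, v=True, g=False, o=True, j=True, h=False

Verification: With this assignment, all 34 clauses evaluate to true.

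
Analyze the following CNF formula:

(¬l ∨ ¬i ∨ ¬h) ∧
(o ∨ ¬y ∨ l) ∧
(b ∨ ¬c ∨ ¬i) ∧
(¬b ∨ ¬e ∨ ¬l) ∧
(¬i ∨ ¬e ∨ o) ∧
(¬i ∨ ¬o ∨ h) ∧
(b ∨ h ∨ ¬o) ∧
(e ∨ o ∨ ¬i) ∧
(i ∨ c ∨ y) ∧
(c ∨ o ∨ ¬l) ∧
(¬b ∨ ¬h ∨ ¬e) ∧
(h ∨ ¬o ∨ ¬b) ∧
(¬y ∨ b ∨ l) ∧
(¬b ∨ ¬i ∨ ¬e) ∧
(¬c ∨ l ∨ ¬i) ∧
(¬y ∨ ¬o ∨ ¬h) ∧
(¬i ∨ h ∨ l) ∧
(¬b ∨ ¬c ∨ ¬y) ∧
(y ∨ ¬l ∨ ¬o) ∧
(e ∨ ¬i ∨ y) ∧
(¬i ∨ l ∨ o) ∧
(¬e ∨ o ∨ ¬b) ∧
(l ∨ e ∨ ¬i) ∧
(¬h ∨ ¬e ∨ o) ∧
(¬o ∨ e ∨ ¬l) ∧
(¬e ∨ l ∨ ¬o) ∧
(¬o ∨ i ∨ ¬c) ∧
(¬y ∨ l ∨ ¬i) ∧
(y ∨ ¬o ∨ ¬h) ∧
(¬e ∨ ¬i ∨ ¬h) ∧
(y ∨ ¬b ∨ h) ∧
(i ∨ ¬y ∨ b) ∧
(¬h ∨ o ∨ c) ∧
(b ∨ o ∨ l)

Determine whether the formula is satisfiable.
Yes

Yes, the formula is satisfiable.

One satisfying assignment is: l=True, b=False, e=False, y=False, c=True, h=True, o=False, i=False

Verification: With this assignment, all 34 clauses evaluate to true.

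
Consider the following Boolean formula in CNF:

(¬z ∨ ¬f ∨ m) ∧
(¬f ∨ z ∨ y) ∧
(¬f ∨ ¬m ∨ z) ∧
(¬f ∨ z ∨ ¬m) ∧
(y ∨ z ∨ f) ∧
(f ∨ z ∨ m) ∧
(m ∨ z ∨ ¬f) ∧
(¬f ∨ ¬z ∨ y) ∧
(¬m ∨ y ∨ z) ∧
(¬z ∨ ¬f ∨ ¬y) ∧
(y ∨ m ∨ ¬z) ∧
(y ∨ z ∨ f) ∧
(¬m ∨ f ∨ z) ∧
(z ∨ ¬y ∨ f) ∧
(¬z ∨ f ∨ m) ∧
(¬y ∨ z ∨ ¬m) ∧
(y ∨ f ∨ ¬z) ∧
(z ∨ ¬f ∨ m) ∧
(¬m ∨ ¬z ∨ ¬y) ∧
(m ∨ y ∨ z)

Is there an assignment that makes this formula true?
No

No, the formula is not satisfiable.

No assignment of truth values to the variables can make all 20 clauses true simultaneously.

The formula is UNSAT (unsatisfiable).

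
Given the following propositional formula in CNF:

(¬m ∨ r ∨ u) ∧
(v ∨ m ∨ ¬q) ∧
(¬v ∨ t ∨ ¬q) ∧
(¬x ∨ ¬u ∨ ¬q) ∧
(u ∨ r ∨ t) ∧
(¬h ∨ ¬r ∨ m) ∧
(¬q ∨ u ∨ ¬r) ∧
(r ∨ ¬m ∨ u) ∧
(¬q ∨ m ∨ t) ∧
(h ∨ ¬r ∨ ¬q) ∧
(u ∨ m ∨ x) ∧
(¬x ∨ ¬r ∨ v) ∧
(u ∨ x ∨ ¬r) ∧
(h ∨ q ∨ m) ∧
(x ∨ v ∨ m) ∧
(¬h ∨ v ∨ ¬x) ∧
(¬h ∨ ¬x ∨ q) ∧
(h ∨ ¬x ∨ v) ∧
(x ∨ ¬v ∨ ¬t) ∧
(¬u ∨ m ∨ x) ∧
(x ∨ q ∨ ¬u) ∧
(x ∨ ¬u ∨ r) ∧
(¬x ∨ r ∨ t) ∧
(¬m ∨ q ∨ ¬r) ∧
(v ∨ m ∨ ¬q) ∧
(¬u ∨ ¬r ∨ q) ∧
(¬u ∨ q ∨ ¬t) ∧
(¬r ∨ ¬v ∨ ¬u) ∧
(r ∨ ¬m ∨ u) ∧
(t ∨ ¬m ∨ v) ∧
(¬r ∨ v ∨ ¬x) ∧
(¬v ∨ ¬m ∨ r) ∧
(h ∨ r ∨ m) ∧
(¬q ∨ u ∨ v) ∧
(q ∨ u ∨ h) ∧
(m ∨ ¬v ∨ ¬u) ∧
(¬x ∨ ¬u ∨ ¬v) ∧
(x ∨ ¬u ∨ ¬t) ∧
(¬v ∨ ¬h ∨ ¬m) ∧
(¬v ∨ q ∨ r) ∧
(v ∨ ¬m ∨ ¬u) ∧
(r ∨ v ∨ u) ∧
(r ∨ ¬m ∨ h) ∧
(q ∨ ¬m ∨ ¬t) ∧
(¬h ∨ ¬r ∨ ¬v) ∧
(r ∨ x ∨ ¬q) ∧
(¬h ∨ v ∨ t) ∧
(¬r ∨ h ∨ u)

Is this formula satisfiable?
Yes

Yes, the formula is satisfiable.

One satisfying assignment is: m=False, q=True, u=False, h=True, r=False, v=True, t=True, x=True

Verification: With this assignment, all 48 clauses evaluate to true.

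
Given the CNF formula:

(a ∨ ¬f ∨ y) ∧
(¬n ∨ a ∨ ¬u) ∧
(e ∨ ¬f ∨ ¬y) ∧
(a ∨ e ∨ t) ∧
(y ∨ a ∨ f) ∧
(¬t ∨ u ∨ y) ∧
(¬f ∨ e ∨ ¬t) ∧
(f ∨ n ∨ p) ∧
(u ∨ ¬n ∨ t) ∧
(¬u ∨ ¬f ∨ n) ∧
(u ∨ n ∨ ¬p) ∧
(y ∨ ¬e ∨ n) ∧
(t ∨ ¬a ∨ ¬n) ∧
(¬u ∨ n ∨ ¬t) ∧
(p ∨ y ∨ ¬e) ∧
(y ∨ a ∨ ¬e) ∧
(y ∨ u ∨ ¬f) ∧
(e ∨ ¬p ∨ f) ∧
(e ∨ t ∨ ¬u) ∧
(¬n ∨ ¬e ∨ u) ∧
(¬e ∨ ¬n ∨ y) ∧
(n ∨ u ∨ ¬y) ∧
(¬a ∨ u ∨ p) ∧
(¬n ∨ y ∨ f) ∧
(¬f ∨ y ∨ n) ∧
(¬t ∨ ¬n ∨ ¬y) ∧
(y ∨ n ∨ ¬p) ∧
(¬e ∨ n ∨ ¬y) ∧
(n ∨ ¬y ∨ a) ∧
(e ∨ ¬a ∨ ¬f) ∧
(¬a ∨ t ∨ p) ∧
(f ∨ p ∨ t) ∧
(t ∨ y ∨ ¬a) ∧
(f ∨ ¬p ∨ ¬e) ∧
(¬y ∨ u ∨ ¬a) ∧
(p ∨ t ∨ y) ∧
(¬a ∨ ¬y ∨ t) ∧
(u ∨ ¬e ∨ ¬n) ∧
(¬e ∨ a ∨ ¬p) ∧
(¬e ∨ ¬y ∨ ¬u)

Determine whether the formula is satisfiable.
No

No, the formula is not satisfiable.

No assignment of truth values to the variables can make all 40 clauses true simultaneously.

The formula is UNSAT (unsatisfiable).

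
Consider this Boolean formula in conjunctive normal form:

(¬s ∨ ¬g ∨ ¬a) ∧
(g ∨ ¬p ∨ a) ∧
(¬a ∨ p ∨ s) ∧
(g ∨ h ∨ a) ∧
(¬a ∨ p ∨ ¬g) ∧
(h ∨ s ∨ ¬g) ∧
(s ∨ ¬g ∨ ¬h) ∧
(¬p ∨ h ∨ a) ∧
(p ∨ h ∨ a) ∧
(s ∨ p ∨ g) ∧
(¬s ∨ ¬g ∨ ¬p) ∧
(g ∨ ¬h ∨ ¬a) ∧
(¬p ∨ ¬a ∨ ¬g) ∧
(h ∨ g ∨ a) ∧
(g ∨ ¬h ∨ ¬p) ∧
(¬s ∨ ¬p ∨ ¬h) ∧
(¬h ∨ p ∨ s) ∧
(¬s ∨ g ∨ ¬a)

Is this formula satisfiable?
Yes

Yes, the formula is satisfiable.

One satisfying assignment is: a=True, s=False, g=False, p=True, h=False

Verification: With this assignment, all 18 clauses evaluate to true.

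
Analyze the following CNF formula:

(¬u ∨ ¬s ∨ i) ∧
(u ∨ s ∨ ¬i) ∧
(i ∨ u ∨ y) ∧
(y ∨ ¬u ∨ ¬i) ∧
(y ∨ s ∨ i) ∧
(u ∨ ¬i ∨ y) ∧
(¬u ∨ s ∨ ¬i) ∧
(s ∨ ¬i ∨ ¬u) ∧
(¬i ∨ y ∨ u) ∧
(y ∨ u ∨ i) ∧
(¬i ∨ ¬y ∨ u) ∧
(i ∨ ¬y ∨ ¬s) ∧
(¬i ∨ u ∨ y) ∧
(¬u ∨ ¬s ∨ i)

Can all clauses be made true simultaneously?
Yes

Yes, the formula is satisfiable.

One satisfying assignment is: s=False, u=True, y=True, i=False

Verification: With this assignment, all 14 clauses evaluate to true.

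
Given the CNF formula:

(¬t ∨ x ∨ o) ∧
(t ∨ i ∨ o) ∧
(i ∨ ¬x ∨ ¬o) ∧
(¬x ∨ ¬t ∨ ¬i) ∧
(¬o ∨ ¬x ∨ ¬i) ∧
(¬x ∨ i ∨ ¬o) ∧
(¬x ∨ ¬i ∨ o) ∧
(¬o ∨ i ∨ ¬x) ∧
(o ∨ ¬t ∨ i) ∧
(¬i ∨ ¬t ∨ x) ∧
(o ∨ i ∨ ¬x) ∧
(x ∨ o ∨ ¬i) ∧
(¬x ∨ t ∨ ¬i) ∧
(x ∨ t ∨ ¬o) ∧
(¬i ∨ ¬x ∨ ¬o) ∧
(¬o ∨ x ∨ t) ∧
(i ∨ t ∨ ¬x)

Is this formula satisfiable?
Yes

Yes, the formula is satisfiable.

One satisfying assignment is: i=False, o=True, x=False, t=True

Verification: With this assignment, all 17 clauses evaluate to true.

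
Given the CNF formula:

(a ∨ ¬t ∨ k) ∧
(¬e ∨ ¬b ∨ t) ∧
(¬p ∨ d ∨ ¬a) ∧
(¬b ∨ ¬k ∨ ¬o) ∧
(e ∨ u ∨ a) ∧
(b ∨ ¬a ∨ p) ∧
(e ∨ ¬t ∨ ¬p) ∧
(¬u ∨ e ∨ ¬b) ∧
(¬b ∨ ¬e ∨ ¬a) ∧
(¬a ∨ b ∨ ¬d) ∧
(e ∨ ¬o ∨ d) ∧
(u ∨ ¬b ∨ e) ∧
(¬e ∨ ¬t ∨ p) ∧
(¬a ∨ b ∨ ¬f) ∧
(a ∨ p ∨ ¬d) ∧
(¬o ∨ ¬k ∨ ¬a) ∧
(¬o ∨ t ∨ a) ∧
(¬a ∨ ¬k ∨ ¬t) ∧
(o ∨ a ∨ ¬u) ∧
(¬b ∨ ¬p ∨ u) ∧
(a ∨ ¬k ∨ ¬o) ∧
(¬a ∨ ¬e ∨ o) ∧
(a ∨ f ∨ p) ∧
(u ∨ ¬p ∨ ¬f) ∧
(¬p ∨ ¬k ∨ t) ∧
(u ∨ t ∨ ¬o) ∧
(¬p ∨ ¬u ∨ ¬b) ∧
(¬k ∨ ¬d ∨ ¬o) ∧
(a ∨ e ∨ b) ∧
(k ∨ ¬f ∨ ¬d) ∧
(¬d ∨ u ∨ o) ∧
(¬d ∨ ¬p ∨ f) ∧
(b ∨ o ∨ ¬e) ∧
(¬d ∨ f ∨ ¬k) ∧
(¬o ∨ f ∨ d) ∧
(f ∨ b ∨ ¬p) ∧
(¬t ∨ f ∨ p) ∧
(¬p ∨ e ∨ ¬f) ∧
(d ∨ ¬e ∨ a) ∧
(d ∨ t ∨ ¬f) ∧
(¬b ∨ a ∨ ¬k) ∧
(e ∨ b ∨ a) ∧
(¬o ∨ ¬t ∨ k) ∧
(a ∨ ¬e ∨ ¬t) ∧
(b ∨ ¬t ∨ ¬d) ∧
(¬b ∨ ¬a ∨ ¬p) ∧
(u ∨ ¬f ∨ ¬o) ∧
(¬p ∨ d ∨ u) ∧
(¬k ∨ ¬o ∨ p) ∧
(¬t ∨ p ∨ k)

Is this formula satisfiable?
No

No, the formula is not satisfiable.

No assignment of truth values to the variables can make all 50 clauses true simultaneously.

The formula is UNSAT (unsatisfiable).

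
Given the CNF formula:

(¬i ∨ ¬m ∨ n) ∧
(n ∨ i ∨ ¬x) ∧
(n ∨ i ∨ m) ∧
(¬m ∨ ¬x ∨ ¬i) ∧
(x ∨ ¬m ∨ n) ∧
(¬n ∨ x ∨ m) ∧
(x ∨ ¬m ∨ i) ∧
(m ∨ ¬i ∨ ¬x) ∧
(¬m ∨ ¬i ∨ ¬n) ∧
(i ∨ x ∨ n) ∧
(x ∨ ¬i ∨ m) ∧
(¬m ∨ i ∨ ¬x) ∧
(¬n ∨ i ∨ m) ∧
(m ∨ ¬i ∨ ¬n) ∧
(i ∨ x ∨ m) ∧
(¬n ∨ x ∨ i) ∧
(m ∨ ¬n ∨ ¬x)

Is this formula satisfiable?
No

No, the formula is not satisfiable.

No assignment of truth values to the variables can make all 17 clauses true simultaneously.

The formula is UNSAT (unsatisfiable).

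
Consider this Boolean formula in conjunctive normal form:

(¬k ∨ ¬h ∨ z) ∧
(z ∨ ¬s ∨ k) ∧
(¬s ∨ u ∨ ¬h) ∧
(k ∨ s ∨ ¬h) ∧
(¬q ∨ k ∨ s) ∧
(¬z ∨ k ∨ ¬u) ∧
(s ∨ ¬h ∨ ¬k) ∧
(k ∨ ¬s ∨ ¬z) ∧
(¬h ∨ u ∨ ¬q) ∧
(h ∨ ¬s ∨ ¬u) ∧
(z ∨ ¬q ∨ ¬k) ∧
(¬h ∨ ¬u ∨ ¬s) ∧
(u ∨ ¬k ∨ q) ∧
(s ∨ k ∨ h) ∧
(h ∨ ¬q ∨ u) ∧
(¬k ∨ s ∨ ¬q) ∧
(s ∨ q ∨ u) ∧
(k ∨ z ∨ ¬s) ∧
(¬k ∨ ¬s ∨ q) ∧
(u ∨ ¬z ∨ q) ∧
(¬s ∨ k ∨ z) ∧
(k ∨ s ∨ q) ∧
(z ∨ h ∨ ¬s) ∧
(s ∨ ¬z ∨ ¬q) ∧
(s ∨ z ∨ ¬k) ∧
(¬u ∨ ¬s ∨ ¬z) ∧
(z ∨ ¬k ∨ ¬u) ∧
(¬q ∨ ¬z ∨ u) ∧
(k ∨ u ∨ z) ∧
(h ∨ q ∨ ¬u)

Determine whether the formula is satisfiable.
No

No, the formula is not satisfiable.

No assignment of truth values to the variables can make all 30 clauses true simultaneously.

The formula is UNSAT (unsatisfiable).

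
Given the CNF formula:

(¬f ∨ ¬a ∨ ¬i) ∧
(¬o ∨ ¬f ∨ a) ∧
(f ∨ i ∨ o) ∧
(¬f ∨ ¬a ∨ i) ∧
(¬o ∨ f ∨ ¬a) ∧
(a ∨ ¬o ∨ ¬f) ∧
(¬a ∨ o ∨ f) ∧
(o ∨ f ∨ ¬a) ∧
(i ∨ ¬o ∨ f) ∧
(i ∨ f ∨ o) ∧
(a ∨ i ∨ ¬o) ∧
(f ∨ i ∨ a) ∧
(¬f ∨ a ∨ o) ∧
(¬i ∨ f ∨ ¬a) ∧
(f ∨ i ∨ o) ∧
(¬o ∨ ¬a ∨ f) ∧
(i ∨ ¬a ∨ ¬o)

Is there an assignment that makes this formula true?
Yes

Yes, the formula is satisfiable.

One satisfying assignment is: o=False, i=True, a=False, f=False

Verification: With this assignment, all 17 clauses evaluate to true.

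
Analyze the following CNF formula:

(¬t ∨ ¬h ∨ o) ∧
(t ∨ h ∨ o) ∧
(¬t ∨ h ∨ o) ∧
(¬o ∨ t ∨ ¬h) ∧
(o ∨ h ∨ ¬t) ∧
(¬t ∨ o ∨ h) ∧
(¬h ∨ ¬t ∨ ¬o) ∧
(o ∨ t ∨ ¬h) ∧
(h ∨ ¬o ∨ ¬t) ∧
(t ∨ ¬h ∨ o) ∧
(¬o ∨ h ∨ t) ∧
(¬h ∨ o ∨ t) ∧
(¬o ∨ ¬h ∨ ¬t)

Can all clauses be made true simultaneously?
No

No, the formula is not satisfiable.

No assignment of truth values to the variables can make all 13 clauses true simultaneously.

The formula is UNSAT (unsatisfiable).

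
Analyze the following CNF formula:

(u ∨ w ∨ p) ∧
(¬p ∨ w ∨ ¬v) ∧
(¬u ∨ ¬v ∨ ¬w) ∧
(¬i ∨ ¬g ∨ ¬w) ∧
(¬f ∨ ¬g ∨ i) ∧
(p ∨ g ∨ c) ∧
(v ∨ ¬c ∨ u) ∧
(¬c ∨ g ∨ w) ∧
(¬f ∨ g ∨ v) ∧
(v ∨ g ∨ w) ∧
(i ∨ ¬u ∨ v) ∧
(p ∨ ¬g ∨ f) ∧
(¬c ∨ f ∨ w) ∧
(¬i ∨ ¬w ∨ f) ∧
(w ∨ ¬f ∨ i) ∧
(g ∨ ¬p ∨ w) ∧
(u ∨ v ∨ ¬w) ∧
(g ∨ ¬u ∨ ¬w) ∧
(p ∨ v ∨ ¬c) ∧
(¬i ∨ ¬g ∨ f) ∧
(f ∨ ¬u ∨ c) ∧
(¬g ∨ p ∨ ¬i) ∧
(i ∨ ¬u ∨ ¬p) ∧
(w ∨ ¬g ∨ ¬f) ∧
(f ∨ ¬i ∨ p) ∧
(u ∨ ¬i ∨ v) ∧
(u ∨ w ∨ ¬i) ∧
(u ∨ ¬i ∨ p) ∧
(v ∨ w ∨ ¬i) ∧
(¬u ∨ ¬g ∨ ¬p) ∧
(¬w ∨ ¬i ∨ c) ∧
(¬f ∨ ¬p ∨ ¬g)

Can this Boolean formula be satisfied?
Yes

Yes, the formula is satisfiable.

One satisfying assignment is: w=True, v=True, f=False, c=False, i=False, u=False, g=False, p=True

Verification: With this assignment, all 32 clauses evaluate to true.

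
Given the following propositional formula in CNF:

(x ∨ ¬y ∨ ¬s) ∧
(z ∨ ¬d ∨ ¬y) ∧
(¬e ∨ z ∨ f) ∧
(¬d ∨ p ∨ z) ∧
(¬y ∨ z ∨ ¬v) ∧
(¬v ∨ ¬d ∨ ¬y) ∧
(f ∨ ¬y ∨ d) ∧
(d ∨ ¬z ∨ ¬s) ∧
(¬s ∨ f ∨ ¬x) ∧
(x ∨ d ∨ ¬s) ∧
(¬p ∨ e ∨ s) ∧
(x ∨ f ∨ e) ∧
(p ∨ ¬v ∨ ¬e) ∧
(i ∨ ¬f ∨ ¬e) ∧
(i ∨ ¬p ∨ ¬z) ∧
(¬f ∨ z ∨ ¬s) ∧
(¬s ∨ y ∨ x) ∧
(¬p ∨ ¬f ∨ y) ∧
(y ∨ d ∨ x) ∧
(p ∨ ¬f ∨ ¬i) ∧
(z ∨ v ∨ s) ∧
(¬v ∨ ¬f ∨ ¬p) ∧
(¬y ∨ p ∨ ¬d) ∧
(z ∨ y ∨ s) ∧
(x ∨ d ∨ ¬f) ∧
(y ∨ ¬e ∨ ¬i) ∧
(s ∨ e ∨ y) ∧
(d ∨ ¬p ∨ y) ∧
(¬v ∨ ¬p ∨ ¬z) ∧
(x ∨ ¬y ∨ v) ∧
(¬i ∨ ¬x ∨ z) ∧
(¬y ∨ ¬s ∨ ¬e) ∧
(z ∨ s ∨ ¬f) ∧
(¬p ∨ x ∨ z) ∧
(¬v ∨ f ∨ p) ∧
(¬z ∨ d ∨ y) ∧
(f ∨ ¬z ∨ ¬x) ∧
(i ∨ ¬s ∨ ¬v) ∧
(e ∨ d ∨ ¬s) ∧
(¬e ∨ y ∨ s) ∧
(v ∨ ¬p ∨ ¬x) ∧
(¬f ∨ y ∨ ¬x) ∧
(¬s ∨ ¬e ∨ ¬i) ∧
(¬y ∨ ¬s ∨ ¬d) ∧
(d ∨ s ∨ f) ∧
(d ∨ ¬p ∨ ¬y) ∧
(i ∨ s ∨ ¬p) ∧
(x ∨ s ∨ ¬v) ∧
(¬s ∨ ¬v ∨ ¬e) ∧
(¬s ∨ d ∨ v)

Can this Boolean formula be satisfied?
Yes

Yes, the formula is satisfiable.

One satisfying assignment is: y=True, z=True, x=True, s=False, v=False, e=False, f=True, p=False, d=False, i=False

Verification: With this assignment, all 50 clauses evaluate to true.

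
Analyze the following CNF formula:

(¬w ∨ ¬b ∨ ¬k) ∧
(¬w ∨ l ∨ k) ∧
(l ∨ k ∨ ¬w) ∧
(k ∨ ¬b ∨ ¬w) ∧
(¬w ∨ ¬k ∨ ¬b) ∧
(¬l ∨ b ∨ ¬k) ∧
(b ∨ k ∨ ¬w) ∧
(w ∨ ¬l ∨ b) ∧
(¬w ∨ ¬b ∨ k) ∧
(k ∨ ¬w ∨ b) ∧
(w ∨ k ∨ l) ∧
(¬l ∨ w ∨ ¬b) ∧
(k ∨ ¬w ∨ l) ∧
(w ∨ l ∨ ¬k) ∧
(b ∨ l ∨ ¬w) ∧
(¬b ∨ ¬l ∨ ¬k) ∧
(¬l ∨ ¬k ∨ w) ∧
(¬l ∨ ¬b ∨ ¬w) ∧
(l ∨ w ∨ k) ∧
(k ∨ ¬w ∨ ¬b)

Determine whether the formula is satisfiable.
No

No, the formula is not satisfiable.

No assignment of truth values to the variables can make all 20 clauses true simultaneously.

The formula is UNSAT (unsatisfiable).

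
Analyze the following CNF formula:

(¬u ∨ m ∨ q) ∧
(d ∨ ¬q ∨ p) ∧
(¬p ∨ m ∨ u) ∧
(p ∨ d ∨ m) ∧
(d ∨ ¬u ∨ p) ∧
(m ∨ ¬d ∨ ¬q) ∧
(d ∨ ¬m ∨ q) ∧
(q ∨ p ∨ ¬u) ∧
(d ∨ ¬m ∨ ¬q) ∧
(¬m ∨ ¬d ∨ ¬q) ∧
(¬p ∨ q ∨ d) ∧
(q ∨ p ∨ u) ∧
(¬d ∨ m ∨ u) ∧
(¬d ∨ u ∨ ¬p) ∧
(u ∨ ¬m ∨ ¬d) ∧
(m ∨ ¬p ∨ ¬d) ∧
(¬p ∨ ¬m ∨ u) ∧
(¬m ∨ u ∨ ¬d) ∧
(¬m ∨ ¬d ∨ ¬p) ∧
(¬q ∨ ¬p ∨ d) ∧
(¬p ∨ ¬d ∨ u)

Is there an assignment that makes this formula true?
No

No, the formula is not satisfiable.

No assignment of truth values to the variables can make all 21 clauses true simultaneously.

The formula is UNSAT (unsatisfiable).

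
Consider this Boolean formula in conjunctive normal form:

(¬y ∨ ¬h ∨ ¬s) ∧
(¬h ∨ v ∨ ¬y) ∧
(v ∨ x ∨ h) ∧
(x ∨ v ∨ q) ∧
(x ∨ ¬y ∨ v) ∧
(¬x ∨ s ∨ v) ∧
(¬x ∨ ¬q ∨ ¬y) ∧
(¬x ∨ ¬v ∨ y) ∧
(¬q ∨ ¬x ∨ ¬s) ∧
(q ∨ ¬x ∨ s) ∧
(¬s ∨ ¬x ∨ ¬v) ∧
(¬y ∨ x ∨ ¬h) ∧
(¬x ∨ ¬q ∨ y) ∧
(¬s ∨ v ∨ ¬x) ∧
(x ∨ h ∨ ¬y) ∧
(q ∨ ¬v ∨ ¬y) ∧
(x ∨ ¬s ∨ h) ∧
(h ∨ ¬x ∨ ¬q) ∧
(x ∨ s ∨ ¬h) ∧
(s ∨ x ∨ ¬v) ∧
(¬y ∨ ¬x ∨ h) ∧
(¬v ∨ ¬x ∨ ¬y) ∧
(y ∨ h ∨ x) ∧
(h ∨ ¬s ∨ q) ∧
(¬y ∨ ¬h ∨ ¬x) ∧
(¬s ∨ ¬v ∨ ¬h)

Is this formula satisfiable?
Yes

Yes, the formula is satisfiable.

One satisfying assignment is: y=False, s=True, q=True, v=False, h=True, x=False

Verification: With this assignment, all 26 clauses evaluate to true.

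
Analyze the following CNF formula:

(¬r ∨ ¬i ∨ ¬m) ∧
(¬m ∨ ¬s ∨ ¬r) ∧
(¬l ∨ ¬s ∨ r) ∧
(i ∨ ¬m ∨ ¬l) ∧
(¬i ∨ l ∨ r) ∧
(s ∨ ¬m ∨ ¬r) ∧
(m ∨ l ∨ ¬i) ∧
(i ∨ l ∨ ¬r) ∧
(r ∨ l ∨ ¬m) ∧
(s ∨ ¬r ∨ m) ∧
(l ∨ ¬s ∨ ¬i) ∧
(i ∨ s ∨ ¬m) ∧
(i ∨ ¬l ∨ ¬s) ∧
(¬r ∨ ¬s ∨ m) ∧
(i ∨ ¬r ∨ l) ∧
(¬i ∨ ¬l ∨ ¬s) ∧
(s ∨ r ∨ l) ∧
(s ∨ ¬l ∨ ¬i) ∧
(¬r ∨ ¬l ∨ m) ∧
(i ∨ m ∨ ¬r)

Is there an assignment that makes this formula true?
Yes

Yes, the formula is satisfiable.

One satisfying assignment is: m=False, r=False, l=False, s=True, i=False

Verification: With this assignment, all 20 clauses evaluate to true.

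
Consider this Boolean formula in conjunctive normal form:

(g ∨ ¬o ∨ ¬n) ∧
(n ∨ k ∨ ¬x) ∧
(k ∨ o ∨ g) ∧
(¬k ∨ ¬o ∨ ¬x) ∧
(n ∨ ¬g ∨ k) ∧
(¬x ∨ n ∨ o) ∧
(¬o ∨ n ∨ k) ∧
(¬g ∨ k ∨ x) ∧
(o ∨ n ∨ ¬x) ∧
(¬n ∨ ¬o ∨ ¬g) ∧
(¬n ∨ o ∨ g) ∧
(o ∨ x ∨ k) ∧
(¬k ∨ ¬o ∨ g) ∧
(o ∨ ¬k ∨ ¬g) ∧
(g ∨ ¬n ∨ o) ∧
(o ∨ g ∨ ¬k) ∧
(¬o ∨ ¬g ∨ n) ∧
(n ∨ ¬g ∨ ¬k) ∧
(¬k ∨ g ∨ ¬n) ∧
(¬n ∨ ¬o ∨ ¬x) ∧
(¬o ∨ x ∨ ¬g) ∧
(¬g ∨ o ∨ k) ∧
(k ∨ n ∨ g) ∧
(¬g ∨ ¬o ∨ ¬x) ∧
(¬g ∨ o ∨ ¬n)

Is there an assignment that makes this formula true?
No

No, the formula is not satisfiable.

No assignment of truth values to the variables can make all 25 clauses true simultaneously.

The formula is UNSAT (unsatisfiable).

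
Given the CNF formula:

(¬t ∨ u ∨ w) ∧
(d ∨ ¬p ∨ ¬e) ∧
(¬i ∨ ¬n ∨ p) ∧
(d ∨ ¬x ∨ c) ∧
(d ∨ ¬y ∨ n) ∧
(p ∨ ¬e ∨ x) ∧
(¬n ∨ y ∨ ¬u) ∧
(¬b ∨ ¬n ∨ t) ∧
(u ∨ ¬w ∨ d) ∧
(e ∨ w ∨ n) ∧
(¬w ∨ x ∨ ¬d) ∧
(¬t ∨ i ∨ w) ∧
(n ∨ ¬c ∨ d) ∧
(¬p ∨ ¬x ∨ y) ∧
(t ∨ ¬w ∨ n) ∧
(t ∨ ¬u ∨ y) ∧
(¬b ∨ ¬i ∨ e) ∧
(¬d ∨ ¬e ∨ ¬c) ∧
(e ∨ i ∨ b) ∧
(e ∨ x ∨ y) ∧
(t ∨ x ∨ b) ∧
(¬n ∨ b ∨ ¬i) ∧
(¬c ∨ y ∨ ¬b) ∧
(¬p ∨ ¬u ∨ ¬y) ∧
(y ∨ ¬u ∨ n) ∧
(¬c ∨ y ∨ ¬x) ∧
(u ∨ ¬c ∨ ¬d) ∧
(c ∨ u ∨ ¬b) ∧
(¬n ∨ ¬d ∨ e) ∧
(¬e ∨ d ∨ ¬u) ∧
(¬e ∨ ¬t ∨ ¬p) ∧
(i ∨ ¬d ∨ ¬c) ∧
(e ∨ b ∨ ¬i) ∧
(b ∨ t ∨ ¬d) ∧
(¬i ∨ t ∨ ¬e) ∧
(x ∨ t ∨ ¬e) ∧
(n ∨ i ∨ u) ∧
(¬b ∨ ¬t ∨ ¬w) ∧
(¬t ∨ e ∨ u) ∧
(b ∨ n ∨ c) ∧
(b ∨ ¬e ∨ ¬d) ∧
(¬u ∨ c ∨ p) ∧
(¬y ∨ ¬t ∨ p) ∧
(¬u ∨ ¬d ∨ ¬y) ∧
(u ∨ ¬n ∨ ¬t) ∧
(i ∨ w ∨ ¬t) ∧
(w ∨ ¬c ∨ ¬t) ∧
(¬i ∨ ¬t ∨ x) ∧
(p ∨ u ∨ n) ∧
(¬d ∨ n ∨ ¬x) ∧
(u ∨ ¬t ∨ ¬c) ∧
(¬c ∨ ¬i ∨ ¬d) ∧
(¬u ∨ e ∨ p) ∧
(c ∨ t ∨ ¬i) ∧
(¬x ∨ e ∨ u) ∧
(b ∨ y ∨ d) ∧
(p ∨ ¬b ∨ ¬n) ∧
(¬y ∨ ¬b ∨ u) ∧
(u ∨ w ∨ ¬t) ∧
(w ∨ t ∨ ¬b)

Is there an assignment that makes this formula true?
Yes

Yes, the formula is satisfiable.

One satisfying assignment is: e=True, c=True, i=False, u=False, d=False, p=False, n=True, x=True, t=False, b=False, w=False, y=True

Verification: With this assignment, all 60 clauses evaluate to true.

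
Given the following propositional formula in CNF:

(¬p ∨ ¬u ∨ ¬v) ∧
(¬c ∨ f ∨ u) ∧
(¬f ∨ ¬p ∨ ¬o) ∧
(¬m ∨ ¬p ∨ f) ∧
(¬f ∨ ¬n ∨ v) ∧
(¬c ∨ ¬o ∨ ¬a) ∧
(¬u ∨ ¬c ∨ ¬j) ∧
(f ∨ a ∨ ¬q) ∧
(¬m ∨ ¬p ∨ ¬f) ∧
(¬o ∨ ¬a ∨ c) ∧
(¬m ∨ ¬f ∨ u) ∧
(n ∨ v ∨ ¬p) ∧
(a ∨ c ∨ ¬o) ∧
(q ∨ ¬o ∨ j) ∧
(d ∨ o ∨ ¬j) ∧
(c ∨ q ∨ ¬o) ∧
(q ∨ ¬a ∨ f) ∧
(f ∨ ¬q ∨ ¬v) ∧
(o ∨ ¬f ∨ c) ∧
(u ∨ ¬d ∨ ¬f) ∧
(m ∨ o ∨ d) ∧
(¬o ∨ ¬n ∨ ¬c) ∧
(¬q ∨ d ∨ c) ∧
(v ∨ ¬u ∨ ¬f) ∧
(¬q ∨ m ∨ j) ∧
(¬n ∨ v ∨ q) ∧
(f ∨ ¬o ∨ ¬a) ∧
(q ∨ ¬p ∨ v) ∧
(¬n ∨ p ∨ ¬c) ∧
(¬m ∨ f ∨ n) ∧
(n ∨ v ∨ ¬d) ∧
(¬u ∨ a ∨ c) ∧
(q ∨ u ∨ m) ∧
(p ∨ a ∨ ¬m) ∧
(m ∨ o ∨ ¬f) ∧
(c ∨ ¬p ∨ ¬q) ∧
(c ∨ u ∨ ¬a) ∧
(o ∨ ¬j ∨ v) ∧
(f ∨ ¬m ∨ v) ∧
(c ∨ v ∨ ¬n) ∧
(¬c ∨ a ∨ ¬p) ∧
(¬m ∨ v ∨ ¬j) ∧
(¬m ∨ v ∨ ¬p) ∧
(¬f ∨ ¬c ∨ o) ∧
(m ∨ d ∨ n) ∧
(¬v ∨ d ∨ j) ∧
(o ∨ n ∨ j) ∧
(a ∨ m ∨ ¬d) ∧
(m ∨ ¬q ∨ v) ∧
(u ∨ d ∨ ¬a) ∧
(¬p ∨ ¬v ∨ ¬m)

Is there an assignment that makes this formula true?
No

No, the formula is not satisfiable.

No assignment of truth values to the variables can make all 51 clauses true simultaneously.

The formula is UNSAT (unsatisfiable).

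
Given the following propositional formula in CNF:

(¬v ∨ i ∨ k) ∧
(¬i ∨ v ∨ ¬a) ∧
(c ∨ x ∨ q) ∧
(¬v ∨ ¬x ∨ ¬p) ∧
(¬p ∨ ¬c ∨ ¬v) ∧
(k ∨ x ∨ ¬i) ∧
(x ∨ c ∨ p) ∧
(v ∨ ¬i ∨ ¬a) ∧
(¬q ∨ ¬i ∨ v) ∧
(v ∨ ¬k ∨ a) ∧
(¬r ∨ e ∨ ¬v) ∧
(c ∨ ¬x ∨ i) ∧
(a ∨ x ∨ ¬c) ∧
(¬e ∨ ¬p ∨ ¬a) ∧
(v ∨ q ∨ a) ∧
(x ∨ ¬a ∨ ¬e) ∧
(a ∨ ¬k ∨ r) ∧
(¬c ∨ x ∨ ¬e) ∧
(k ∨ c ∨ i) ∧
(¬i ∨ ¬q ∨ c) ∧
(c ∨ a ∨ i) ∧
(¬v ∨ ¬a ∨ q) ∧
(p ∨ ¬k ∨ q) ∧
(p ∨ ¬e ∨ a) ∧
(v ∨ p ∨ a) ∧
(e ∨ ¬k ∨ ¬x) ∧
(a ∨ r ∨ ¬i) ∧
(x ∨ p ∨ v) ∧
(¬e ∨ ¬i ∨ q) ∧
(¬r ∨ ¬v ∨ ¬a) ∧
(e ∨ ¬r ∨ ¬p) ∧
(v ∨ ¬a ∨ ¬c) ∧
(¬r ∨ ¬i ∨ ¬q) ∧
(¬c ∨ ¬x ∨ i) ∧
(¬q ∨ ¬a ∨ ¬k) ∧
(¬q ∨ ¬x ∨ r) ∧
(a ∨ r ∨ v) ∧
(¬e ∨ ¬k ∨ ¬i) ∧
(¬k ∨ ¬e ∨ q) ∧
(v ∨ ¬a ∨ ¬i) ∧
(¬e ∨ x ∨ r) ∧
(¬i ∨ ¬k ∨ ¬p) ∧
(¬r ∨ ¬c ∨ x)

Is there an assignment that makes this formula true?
No

No, the formula is not satisfiable.

No assignment of truth values to the variables can make all 43 clauses true simultaneously.

The formula is UNSAT (unsatisfiable).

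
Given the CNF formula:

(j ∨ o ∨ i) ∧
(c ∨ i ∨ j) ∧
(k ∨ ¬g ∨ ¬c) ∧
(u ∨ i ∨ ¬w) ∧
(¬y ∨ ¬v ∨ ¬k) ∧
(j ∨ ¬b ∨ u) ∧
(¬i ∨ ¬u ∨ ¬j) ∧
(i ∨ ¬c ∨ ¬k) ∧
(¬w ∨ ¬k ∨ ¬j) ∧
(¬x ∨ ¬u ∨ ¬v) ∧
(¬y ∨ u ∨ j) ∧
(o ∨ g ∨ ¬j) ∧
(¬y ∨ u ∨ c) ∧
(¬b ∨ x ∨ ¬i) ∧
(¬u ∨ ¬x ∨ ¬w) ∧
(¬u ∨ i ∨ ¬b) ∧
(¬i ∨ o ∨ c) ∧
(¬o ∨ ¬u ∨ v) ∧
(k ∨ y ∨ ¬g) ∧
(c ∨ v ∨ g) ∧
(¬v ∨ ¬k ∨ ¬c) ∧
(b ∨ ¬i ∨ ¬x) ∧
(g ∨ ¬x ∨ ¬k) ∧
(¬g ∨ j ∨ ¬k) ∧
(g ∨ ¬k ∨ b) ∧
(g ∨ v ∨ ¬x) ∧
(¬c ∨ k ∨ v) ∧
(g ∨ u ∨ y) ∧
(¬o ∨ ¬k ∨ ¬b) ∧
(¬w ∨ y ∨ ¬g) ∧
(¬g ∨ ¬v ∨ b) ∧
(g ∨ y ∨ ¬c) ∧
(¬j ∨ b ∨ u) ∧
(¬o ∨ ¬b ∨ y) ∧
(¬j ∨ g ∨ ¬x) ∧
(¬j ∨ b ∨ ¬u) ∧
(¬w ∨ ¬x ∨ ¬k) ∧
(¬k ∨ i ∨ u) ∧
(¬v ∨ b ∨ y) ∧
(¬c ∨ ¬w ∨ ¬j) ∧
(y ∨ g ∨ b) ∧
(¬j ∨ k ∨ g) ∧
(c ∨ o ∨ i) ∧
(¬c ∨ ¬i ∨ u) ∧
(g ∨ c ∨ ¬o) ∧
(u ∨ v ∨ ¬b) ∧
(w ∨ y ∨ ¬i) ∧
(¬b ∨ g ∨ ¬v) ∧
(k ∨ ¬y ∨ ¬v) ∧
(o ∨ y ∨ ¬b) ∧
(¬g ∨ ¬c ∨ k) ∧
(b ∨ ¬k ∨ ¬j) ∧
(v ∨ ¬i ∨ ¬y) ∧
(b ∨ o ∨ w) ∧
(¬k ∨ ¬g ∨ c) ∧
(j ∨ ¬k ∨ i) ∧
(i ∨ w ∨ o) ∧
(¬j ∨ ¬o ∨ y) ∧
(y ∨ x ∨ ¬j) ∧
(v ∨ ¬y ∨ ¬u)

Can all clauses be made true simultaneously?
No

No, the formula is not satisfiable.

No assignment of truth values to the variables can make all 60 clauses true simultaneously.

The formula is UNSAT (unsatisfiable).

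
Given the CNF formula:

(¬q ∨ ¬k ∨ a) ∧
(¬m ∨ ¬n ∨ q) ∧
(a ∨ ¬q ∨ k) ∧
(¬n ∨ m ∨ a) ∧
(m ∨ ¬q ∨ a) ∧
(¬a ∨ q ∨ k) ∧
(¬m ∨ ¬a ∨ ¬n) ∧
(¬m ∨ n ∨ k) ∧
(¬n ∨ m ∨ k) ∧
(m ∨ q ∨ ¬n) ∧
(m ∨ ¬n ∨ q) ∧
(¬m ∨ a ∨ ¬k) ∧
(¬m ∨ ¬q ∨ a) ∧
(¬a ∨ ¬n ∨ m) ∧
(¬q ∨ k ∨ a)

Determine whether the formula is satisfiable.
Yes

Yes, the formula is satisfiable.

One satisfying assignment is: n=False, k=False, q=False, a=False, m=False

Verification: With this assignment, all 15 clauses evaluate to true.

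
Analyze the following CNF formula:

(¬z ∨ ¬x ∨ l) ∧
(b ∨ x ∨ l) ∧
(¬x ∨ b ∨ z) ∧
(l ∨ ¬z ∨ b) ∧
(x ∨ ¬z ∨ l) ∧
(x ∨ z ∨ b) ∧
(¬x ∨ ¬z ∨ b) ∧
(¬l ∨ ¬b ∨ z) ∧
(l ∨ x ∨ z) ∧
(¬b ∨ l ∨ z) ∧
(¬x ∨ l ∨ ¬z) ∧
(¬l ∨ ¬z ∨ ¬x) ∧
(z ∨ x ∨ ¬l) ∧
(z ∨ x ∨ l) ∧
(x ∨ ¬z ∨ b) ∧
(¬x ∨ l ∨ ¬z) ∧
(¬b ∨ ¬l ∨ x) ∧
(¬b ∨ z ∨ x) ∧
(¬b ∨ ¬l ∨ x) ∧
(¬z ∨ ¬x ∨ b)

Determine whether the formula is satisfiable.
No

No, the formula is not satisfiable.

No assignment of truth values to the variables can make all 20 clauses true simultaneously.

The formula is UNSAT (unsatisfiable).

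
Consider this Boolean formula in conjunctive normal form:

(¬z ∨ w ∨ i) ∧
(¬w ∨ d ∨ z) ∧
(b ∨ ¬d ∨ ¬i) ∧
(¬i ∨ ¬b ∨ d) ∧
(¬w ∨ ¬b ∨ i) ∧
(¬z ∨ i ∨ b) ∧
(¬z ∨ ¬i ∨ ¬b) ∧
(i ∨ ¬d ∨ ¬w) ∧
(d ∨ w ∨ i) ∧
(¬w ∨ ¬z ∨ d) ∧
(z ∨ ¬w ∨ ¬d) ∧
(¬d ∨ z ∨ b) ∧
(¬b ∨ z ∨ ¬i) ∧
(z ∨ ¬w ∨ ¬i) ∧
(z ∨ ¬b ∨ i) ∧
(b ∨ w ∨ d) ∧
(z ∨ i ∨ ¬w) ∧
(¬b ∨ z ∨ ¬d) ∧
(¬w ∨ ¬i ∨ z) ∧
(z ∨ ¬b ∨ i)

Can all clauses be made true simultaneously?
No

No, the formula is not satisfiable.

No assignment of truth values to the variables can make all 20 clauses true simultaneously.

The formula is UNSAT (unsatisfiable).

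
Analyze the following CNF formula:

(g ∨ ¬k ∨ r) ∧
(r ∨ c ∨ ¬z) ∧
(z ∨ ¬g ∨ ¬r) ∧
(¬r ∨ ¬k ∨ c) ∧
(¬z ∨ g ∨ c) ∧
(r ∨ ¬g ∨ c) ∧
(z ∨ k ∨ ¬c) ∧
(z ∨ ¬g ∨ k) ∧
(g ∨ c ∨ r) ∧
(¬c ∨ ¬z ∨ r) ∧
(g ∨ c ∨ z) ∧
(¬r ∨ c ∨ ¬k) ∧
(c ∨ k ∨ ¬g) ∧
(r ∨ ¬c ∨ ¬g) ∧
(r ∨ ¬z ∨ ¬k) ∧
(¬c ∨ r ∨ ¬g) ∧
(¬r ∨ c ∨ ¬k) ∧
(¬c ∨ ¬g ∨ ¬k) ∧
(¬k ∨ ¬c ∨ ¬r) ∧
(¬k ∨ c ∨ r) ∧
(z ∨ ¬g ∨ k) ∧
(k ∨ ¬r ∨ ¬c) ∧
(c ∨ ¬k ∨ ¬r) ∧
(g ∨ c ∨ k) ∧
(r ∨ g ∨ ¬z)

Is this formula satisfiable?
No

No, the formula is not satisfiable.

No assignment of truth values to the variables can make all 25 clauses true simultaneously.

The formula is UNSAT (unsatisfiable).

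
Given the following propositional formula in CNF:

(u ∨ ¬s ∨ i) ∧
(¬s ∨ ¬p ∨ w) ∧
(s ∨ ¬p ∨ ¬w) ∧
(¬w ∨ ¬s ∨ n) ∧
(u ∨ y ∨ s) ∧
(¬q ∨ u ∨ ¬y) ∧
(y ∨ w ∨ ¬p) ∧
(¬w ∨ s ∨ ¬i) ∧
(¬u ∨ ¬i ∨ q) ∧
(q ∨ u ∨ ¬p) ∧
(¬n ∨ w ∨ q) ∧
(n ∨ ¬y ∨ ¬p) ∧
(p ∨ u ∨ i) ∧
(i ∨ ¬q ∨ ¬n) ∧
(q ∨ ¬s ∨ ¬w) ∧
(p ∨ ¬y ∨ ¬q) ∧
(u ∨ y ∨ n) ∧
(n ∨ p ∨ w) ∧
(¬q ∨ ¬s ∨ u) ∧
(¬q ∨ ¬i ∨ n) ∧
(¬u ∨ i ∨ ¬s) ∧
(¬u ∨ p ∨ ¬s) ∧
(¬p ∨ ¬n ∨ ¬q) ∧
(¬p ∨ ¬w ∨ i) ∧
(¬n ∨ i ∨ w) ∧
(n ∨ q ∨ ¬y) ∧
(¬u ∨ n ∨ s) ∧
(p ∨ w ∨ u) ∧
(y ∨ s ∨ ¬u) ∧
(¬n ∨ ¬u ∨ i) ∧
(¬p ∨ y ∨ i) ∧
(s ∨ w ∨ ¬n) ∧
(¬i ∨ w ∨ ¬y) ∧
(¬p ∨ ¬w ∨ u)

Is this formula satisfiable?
No

No, the formula is not satisfiable.

No assignment of truth values to the variables can make all 34 clauses true simultaneously.

The formula is UNSAT (unsatisfiable).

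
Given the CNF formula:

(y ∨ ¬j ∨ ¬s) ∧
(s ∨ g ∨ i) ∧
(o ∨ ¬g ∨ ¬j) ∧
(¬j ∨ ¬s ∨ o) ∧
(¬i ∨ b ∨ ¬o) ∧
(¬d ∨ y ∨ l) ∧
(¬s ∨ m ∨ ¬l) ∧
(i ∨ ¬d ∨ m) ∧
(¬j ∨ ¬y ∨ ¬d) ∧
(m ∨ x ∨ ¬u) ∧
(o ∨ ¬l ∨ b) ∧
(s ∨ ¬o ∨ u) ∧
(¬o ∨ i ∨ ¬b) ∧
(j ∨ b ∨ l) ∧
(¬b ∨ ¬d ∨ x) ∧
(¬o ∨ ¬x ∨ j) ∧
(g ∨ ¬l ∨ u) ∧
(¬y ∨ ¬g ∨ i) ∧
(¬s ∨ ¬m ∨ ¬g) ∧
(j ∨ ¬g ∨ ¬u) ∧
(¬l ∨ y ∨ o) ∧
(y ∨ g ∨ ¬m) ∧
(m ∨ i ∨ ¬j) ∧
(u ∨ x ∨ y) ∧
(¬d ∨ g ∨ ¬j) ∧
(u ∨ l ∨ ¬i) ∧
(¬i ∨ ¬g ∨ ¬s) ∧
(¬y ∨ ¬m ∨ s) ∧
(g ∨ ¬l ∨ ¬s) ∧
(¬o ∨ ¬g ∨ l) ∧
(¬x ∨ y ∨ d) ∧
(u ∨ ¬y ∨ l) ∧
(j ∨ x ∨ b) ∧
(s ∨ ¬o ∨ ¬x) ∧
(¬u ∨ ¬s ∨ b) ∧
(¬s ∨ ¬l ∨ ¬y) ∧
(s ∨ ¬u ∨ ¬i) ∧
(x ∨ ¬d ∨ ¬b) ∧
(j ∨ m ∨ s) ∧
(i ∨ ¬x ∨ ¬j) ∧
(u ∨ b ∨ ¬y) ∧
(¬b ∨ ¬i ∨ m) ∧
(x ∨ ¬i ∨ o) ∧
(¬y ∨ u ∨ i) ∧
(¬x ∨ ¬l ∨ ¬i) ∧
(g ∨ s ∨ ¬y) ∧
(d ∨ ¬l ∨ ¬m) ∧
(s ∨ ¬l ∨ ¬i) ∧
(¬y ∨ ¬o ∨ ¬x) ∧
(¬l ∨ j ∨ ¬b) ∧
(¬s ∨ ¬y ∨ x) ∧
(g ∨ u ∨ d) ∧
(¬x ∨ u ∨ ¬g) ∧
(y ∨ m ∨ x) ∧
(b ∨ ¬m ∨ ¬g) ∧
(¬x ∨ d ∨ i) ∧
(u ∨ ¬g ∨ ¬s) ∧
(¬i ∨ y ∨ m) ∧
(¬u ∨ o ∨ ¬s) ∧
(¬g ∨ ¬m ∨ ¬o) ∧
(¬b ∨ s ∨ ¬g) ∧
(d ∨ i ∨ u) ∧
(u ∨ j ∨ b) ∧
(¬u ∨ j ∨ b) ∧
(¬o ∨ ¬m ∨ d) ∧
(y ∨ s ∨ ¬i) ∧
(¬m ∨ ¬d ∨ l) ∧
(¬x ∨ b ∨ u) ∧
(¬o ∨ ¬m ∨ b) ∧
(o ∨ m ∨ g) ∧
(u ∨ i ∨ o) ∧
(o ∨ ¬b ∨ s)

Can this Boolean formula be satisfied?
No

No, the formula is not satisfiable.

No assignment of truth values to the variables can make all 72 clauses true simultaneously.

The formula is UNSAT (unsatisfiable).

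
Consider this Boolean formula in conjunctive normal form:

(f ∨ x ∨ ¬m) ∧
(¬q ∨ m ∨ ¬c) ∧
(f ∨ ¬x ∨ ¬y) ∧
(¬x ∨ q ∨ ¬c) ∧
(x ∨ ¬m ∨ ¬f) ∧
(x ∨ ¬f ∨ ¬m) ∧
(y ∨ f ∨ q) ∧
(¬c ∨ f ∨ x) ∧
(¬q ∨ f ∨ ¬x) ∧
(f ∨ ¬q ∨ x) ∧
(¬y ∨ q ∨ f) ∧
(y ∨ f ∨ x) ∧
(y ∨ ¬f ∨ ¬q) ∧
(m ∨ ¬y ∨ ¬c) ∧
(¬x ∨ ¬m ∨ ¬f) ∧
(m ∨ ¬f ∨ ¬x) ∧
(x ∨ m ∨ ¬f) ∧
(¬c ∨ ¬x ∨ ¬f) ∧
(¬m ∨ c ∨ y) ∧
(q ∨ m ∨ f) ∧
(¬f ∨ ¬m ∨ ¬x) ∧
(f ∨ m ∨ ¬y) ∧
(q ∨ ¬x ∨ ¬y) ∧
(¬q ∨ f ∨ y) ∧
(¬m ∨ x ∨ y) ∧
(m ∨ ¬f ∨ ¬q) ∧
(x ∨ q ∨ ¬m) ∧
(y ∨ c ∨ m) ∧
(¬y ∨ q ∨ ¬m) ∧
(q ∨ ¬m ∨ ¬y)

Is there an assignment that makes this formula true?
No

No, the formula is not satisfiable.

No assignment of truth values to the variables can make all 30 clauses true simultaneously.

The formula is UNSAT (unsatisfiable).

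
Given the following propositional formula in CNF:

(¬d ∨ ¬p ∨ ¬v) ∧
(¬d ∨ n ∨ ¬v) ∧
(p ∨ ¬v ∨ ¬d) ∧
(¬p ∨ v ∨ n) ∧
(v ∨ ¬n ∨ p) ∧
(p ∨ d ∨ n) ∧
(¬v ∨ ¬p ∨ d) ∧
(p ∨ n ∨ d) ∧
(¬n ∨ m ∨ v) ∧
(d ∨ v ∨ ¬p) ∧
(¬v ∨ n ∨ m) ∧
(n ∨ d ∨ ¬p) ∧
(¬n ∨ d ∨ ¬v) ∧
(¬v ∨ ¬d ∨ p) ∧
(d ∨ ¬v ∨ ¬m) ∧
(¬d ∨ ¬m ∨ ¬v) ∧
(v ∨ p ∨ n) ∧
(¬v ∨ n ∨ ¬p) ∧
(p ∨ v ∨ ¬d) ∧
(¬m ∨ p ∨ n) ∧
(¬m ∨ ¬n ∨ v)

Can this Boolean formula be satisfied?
No

No, the formula is not satisfiable.

No assignment of truth values to the variables can make all 21 clauses true simultaneously.

The formula is UNSAT (unsatisfiable).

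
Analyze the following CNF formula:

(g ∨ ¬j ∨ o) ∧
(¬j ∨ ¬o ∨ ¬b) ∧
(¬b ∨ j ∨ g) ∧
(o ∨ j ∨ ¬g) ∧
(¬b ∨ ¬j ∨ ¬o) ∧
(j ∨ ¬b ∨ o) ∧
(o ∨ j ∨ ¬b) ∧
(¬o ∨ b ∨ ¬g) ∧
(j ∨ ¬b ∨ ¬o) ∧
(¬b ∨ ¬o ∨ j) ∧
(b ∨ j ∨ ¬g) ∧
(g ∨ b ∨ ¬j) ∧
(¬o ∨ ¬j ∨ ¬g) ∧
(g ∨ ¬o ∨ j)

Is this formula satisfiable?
Yes

Yes, the formula is satisfiable.

One satisfying assignment is: g=False, b=False, o=False, j=False

Verification: With this assignment, all 14 clauses evaluate to true.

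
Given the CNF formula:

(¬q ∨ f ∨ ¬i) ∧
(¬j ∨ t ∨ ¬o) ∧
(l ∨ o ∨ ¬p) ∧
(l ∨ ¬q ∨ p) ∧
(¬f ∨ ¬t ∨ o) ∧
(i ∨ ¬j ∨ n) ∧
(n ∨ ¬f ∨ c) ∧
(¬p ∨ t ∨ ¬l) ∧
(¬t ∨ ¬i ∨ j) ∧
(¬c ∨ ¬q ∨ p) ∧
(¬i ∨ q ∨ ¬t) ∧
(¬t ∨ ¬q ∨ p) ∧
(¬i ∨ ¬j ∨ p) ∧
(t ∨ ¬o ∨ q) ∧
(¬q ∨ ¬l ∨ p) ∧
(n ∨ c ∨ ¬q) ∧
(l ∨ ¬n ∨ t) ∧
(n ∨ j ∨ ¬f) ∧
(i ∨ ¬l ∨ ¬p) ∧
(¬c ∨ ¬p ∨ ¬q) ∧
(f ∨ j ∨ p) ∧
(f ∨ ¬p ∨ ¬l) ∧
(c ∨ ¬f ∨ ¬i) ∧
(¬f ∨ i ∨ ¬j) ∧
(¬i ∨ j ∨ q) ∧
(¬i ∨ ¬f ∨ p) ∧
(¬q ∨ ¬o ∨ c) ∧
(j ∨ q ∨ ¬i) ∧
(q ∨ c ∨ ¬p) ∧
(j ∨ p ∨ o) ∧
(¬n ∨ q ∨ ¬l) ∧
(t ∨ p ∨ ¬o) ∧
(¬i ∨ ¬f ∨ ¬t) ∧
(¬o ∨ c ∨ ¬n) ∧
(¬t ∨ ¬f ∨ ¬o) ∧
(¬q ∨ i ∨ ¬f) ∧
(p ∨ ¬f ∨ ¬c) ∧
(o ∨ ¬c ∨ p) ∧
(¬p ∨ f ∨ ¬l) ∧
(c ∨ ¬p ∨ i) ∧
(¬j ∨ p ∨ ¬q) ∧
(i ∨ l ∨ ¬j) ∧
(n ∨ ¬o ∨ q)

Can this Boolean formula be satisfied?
Yes

Yes, the formula is satisfiable.

One satisfying assignment is: t=True, i=False, n=True, p=True, q=False, l=False, o=True, j=False, f=False, c=True

Verification: With this assignment, all 43 clauses evaluate to true.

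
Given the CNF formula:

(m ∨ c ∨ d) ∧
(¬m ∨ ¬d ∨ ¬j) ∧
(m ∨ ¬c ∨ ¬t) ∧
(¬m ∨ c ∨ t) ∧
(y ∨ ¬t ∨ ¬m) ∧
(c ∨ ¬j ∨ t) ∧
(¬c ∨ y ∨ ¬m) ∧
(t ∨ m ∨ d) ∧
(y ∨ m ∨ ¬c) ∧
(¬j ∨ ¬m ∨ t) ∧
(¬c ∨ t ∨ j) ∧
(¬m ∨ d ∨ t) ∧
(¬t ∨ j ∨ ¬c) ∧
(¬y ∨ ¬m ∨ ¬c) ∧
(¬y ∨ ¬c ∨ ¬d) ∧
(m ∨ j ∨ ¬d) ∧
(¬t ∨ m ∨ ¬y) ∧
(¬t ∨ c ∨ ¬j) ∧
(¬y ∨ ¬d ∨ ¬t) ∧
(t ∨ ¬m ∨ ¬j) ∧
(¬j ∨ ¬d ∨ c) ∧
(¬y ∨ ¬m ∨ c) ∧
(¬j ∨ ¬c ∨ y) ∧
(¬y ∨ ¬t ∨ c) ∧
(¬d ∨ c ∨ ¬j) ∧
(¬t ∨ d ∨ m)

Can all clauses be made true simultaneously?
No

No, the formula is not satisfiable.

No assignment of truth values to the variables can make all 26 clauses true simultaneously.

The formula is UNSAT (unsatisfiable).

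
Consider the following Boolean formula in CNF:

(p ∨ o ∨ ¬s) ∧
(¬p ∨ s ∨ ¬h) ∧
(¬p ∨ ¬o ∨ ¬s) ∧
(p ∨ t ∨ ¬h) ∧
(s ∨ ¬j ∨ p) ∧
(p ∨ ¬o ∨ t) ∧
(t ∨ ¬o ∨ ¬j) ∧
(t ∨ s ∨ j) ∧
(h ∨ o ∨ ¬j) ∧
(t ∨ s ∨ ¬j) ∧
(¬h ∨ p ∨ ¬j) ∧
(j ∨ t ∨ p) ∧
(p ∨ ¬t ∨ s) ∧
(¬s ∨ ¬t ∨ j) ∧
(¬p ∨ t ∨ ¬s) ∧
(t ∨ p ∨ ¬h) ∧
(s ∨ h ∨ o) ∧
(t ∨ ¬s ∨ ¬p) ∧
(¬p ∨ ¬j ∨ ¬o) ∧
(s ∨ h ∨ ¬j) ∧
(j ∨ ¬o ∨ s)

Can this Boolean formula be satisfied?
Yes

Yes, the formula is satisfiable.

One satisfying assignment is: p=True, j=True, o=False, s=True, h=True, t=True

Verification: With this assignment, all 21 clauses evaluate to true.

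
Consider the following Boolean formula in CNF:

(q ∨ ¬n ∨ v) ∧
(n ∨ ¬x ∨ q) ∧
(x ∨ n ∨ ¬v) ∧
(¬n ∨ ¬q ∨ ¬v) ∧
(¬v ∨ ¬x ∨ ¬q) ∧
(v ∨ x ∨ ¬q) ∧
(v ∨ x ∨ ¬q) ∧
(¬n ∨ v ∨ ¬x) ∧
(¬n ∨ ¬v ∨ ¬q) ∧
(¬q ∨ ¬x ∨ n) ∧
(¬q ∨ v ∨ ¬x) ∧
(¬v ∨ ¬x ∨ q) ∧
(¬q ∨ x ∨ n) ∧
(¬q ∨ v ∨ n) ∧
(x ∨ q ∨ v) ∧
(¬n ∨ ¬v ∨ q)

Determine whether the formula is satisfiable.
No

No, the formula is not satisfiable.

No assignment of truth values to the variables can make all 16 clauses true simultaneously.

The formula is UNSAT (unsatisfiable).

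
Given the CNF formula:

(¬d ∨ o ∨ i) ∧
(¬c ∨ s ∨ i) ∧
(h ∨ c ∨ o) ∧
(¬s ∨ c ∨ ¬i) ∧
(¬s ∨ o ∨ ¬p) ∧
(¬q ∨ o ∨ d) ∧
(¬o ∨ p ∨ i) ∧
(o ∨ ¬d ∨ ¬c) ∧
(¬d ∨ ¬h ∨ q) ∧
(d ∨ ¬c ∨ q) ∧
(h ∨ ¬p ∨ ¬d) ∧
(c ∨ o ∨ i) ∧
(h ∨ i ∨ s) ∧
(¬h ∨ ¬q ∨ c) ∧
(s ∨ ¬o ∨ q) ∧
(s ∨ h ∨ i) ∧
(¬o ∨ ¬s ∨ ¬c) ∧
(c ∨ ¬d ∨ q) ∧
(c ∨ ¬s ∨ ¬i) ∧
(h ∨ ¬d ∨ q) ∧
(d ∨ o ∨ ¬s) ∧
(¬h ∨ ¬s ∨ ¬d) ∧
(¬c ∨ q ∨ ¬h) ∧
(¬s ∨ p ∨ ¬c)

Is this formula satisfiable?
Yes

Yes, the formula is satisfiable.

One satisfying assignment is: h=False, q=False, i=False, o=True, d=False, p=True, s=True, c=False

Verification: With this assignment, all 24 clauses evaluate to true.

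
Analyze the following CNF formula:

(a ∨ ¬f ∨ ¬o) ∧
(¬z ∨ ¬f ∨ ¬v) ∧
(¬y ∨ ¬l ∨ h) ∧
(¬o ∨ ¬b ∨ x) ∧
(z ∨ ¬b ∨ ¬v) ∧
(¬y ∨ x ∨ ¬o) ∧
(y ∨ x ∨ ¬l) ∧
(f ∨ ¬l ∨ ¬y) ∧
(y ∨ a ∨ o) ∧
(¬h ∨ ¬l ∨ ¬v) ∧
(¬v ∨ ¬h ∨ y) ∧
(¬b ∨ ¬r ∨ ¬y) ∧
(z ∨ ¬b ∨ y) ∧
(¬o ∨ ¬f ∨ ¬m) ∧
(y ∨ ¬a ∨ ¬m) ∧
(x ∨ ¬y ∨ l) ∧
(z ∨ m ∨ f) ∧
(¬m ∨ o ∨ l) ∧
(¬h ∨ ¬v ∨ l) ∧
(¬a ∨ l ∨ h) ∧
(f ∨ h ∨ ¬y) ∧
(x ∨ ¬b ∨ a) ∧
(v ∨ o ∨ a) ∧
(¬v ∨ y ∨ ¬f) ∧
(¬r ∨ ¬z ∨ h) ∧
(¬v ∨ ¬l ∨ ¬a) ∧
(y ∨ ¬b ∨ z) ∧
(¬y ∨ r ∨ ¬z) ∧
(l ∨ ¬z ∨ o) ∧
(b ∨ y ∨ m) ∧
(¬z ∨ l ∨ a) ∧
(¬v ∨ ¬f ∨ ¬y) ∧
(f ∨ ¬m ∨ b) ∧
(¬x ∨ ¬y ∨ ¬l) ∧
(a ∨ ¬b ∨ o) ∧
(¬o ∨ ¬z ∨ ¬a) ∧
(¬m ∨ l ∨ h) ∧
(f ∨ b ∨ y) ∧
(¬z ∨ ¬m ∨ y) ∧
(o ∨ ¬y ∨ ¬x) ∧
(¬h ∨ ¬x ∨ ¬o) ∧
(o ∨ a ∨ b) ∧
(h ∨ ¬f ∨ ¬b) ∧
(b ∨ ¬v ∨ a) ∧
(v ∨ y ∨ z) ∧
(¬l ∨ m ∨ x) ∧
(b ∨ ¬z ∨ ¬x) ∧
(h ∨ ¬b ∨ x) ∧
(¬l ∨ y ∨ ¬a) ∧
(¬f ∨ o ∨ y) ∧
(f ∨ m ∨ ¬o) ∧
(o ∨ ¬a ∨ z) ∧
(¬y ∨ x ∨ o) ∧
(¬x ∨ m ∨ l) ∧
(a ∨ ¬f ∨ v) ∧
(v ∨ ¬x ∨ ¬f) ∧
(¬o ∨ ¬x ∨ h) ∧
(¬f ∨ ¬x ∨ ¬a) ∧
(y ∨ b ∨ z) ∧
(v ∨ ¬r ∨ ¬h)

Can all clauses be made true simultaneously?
No

No, the formula is not satisfiable.

No assignment of truth values to the variables can make all 60 clauses true simultaneously.

The formula is UNSAT (unsatisfiable).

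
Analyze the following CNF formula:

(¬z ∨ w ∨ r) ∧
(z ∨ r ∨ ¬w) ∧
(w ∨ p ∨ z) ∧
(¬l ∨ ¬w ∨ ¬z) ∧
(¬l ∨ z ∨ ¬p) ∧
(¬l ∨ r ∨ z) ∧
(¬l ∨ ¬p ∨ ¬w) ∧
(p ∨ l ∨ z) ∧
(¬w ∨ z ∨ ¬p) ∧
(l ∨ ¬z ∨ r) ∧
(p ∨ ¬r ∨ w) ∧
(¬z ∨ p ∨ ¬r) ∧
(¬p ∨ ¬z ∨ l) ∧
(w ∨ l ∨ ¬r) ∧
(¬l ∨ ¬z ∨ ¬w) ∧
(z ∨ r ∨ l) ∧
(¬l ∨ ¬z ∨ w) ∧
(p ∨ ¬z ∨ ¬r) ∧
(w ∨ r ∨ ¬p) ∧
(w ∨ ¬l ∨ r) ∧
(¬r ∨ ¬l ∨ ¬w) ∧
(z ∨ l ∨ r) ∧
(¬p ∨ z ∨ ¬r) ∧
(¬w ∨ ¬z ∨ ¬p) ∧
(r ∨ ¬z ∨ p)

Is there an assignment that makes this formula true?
No

No, the formula is not satisfiable.

No assignment of truth values to the variables can make all 25 clauses true simultaneously.

The formula is UNSAT (unsatisfiable).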